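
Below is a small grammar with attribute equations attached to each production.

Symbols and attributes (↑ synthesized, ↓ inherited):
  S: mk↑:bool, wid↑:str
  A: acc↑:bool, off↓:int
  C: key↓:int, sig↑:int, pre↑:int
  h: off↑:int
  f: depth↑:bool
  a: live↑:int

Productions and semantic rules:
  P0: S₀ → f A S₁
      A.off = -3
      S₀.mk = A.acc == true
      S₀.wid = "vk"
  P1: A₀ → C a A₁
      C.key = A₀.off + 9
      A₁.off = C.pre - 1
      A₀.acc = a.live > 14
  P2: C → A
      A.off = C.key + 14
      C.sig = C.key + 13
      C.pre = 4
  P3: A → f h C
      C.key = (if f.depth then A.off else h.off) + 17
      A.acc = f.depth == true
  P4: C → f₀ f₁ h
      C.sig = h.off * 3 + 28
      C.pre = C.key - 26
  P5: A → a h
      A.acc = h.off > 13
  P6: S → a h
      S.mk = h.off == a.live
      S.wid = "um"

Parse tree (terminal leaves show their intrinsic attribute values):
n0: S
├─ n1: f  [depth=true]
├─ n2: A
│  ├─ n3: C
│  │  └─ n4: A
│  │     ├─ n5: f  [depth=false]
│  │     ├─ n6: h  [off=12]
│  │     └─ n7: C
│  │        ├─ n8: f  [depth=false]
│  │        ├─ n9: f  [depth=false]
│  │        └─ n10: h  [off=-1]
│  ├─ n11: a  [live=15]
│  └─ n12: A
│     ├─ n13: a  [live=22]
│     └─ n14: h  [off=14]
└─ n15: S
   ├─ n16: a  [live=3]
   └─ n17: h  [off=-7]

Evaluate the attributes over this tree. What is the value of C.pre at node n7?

1. n1.depth = true  [terminal]
2. n2.off = -3  [-3]
3. n3.key = 6  [A₀.off + 9]
4. n4.off = 20  [C.key + 14]
5. n5.depth = false  [terminal]
6. n6.off = 12  [terminal]
7. n7.key = 29  [(if f.depth then A.off else h.off) + 17]
8. n8.depth = false  [terminal]
9. n9.depth = false  [terminal]
10. n10.off = -1  [terminal]
11. n7.sig = 25  [h.off * 3 + 28]
12. n7.pre = 3  [C.key - 26]
13. n4.acc = false  [f.depth == true]
14. n3.sig = 19  [C.key + 13]
15. n3.pre = 4  [4]
16. n11.live = 15  [terminal]
17. n12.off = 3  [C.pre - 1]
18. n13.live = 22  [terminal]
19. n14.off = 14  [terminal]
20. n12.acc = true  [h.off > 13]
21. n2.acc = true  [a.live > 14]
22. n16.live = 3  [terminal]
23. n17.off = -7  [terminal]
24. n15.mk = false  [h.off == a.live]
25. n15.wid = "um"  ["um"]
26. n0.mk = true  [A.acc == true]
27. n0.wid = "vk"  ["vk"]

3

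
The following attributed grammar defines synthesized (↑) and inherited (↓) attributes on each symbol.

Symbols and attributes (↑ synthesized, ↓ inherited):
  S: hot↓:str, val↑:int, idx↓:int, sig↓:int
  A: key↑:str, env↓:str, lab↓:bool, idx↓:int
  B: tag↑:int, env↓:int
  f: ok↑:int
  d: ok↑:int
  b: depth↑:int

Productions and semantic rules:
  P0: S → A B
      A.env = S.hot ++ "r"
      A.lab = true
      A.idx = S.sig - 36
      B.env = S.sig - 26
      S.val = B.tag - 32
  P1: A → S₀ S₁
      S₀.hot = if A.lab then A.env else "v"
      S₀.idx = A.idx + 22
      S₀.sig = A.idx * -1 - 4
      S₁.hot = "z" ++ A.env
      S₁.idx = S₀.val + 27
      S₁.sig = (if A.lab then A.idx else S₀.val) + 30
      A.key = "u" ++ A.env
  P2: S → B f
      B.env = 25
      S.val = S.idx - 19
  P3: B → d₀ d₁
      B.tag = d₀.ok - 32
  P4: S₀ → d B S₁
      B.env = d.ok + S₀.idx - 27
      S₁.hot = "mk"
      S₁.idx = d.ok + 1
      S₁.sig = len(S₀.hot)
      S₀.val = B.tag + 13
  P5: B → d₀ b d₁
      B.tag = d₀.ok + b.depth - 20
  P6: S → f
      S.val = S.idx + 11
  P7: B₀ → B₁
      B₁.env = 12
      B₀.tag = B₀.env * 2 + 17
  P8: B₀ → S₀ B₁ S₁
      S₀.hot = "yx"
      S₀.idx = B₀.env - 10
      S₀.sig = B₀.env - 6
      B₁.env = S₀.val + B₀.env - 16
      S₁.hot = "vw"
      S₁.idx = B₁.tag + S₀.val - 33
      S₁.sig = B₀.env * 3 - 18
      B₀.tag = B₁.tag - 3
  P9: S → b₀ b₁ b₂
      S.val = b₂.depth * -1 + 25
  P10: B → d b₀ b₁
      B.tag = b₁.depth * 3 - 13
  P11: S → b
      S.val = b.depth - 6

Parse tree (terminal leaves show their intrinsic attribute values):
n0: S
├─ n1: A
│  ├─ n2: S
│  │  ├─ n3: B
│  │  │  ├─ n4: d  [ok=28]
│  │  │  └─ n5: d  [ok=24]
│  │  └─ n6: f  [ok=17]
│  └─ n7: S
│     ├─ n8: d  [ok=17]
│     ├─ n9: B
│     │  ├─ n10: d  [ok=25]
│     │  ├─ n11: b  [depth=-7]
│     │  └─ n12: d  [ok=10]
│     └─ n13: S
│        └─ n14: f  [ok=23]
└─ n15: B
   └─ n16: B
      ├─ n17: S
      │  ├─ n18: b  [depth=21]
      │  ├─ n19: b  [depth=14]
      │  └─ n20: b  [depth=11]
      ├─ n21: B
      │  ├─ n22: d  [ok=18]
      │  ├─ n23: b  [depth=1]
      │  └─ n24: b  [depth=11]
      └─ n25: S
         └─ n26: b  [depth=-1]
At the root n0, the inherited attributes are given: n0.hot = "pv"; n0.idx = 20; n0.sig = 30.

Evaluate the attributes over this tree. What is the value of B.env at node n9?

14

1. n0.hot = "pv"  [given at root]
2. n0.idx = 20  [given at root]
3. n0.sig = 30  [given at root]
4. n1.env = "pvr"  [S.hot ++ "r"]
5. n1.lab = true  [true]
6. n1.idx = -6  [S.sig - 36]
7. n2.hot = "pvr"  [if A.lab then A.env else "v"]
8. n2.idx = 16  [A.idx + 22]
9. n2.sig = 2  [A.idx * -1 - 4]
10. n3.env = 25  [25]
11. n4.ok = 28  [terminal]
12. n5.ok = 24  [terminal]
13. n3.tag = -4  [d₀.ok - 32]
14. n6.ok = 17  [terminal]
15. n2.val = -3  [S.idx - 19]
16. n7.hot = "zpvr"  ["z" ++ A.env]
17. n7.idx = 24  [S₀.val + 27]
18. n7.sig = 24  [(if A.lab then A.idx else S₀.val) + 30]
19. n8.ok = 17  [terminal]
20. n9.env = 14  [d.ok + S₀.idx - 27]
21. n10.ok = 25  [terminal]
22. n11.depth = -7  [terminal]
23. n12.ok = 10  [terminal]
24. n9.tag = -2  [d₀.ok + b.depth - 20]
25. n13.hot = "mk"  ["mk"]
26. n13.idx = 18  [d.ok + 1]
27. n13.sig = 4  [len(S₀.hot)]
28. n14.ok = 23  [terminal]
29. n13.val = 29  [S.idx + 11]
30. n7.val = 11  [B.tag + 13]
31. n1.key = "upvr"  ["u" ++ A.env]
32. n15.env = 4  [S.sig - 26]
33. n16.env = 12  [12]
34. n17.hot = "yx"  ["yx"]
35. n17.idx = 2  [B₀.env - 10]
36. n17.sig = 6  [B₀.env - 6]
37. n18.depth = 21  [terminal]
38. n19.depth = 14  [terminal]
39. n20.depth = 11  [terminal]
40. n17.val = 14  [b₂.depth * -1 + 25]
41. n21.env = 10  [S₀.val + B₀.env - 16]
42. n22.ok = 18  [terminal]
43. n23.depth = 1  [terminal]
44. n24.depth = 11  [terminal]
45. n21.tag = 20  [b₁.depth * 3 - 13]
46. n25.hot = "vw"  ["vw"]
47. n25.idx = 1  [B₁.tag + S₀.val - 33]
48. n25.sig = 18  [B₀.env * 3 - 18]
49. n26.depth = -1  [terminal]
50. n25.val = -7  [b.depth - 6]
51. n16.tag = 17  [B₁.tag - 3]
52. n15.tag = 25  [B₀.env * 2 + 17]
53. n0.val = -7  [B.tag - 32]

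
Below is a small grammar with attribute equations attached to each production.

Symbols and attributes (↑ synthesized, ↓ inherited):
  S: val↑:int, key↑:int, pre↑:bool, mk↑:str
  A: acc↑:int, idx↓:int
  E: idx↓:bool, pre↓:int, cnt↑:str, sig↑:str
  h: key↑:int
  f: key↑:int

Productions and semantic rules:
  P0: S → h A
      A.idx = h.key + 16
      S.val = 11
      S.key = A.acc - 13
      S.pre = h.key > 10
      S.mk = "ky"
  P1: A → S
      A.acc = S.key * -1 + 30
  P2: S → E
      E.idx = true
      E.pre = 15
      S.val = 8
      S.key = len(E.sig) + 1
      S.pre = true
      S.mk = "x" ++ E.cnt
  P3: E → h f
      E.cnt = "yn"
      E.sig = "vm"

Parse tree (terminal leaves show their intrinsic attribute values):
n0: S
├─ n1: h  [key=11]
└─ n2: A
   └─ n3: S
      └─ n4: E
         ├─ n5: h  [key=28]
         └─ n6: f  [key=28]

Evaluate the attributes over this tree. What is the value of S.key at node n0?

14

1. n1.key = 11  [terminal]
2. n2.idx = 27  [h.key + 16]
3. n4.idx = true  [true]
4. n4.pre = 15  [15]
5. n5.key = 28  [terminal]
6. n6.key = 28  [terminal]
7. n4.cnt = "yn"  ["yn"]
8. n4.sig = "vm"  ["vm"]
9. n3.val = 8  [8]
10. n3.key = 3  [len(E.sig) + 1]
11. n3.pre = true  [true]
12. n3.mk = "xyn"  ["x" ++ E.cnt]
13. n2.acc = 27  [S.key * -1 + 30]
14. n0.val = 11  [11]
15. n0.key = 14  [A.acc - 13]
16. n0.pre = true  [h.key > 10]
17. n0.mk = "ky"  ["ky"]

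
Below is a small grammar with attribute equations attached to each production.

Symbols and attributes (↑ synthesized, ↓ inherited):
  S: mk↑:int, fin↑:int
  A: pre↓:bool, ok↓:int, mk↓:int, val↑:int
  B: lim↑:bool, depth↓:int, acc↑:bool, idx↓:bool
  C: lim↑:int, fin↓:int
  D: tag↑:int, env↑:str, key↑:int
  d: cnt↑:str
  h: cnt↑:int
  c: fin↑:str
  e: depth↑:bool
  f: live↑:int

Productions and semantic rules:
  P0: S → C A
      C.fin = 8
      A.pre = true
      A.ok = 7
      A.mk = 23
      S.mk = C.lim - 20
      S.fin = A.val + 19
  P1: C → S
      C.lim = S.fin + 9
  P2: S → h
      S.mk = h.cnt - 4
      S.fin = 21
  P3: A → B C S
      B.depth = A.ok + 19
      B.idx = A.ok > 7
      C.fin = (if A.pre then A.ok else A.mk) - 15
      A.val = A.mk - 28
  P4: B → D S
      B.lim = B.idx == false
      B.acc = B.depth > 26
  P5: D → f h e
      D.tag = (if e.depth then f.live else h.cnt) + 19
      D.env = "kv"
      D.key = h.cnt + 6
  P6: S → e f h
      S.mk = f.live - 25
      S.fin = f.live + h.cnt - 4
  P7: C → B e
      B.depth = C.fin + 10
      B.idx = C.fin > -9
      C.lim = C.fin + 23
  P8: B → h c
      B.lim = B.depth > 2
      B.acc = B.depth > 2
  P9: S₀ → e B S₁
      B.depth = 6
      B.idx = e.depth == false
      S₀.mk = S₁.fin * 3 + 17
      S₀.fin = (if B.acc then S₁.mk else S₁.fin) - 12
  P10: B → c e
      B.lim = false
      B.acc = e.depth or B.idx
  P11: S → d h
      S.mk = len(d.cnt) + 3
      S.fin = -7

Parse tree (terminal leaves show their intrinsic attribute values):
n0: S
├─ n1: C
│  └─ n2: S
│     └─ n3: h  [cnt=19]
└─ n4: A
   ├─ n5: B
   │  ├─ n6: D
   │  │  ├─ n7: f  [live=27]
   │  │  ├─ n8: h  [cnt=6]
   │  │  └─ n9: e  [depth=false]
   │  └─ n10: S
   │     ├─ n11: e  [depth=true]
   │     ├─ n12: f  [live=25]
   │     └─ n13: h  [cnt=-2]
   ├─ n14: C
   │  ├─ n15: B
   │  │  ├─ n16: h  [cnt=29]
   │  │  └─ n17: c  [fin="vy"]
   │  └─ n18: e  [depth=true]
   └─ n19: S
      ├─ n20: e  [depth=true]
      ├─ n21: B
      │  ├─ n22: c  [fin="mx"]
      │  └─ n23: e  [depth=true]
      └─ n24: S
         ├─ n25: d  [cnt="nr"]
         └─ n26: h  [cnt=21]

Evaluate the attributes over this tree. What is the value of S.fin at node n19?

-7

1. n1.fin = 8  [8]
2. n3.cnt = 19  [terminal]
3. n2.mk = 15  [h.cnt - 4]
4. n2.fin = 21  [21]
5. n1.lim = 30  [S.fin + 9]
6. n4.pre = true  [true]
7. n4.ok = 7  [7]
8. n4.mk = 23  [23]
9. n5.depth = 26  [A.ok + 19]
10. n5.idx = false  [A.ok > 7]
11. n7.live = 27  [terminal]
12. n8.cnt = 6  [terminal]
13. n9.depth = false  [terminal]
14. n6.tag = 25  [(if e.depth then f.live else h.cnt) + 19]
15. n6.env = "kv"  ["kv"]
16. n6.key = 12  [h.cnt + 6]
17. n11.depth = true  [terminal]
18. n12.live = 25  [terminal]
19. n13.cnt = -2  [terminal]
20. n10.mk = 0  [f.live - 25]
21. n10.fin = 19  [f.live + h.cnt - 4]
22. n5.lim = true  [B.idx == false]
23. n5.acc = false  [B.depth > 26]
24. n14.fin = -8  [(if A.pre then A.ok else A.mk) - 15]
25. n15.depth = 2  [C.fin + 10]
26. n15.idx = true  [C.fin > -9]
27. n16.cnt = 29  [terminal]
28. n17.fin = "vy"  [terminal]
29. n15.lim = false  [B.depth > 2]
30. n15.acc = false  [B.depth > 2]
31. n18.depth = true  [terminal]
32. n14.lim = 15  [C.fin + 23]
33. n20.depth = true  [terminal]
34. n21.depth = 6  [6]
35. n21.idx = false  [e.depth == false]
36. n22.fin = "mx"  [terminal]
37. n23.depth = true  [terminal]
38. n21.lim = false  [false]
39. n21.acc = true  [e.depth or B.idx]
40. n25.cnt = "nr"  [terminal]
41. n26.cnt = 21  [terminal]
42. n24.mk = 5  [len(d.cnt) + 3]
43. n24.fin = -7  [-7]
44. n19.mk = -4  [S₁.fin * 3 + 17]
45. n19.fin = -7  [(if B.acc then S₁.mk else S₁.fin) - 12]
46. n4.val = -5  [A.mk - 28]
47. n0.mk = 10  [C.lim - 20]
48. n0.fin = 14  [A.val + 19]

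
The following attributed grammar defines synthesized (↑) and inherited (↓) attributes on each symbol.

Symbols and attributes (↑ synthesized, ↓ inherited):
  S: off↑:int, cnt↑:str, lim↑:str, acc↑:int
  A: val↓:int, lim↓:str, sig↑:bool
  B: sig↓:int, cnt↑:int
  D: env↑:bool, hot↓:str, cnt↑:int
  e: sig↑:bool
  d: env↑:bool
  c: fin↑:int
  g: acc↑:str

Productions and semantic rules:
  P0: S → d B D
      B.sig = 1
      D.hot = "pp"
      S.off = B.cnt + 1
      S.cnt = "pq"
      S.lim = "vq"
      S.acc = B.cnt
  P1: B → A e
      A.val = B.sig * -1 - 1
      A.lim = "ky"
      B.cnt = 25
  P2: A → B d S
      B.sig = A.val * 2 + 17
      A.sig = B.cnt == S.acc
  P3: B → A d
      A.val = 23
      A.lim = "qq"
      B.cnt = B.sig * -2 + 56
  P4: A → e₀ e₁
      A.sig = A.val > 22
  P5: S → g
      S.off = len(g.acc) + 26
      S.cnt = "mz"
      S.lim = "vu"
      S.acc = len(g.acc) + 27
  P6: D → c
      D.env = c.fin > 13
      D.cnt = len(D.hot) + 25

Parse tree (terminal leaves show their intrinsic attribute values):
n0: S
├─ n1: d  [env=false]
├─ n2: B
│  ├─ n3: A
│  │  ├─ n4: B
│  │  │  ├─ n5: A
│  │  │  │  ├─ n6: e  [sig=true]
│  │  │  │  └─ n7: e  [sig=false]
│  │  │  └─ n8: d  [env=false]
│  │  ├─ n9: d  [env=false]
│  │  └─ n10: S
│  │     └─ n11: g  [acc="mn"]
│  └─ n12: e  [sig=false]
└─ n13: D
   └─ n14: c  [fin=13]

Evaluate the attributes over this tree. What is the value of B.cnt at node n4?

1. n1.env = false  [terminal]
2. n2.sig = 1  [1]
3. n3.val = -2  [B.sig * -1 - 1]
4. n3.lim = "ky"  ["ky"]
5. n4.sig = 13  [A.val * 2 + 17]
6. n5.val = 23  [23]
7. n5.lim = "qq"  ["qq"]
8. n6.sig = true  [terminal]
9. n7.sig = false  [terminal]
10. n5.sig = true  [A.val > 22]
11. n8.env = false  [terminal]
12. n4.cnt = 30  [B.sig * -2 + 56]
13. n9.env = false  [terminal]
14. n11.acc = "mn"  [terminal]
15. n10.off = 28  [len(g.acc) + 26]
16. n10.cnt = "mz"  ["mz"]
17. n10.lim = "vu"  ["vu"]
18. n10.acc = 29  [len(g.acc) + 27]
19. n3.sig = false  [B.cnt == S.acc]
20. n12.sig = false  [terminal]
21. n2.cnt = 25  [25]
22. n13.hot = "pp"  ["pp"]
23. n14.fin = 13  [terminal]
24. n13.env = false  [c.fin > 13]
25. n13.cnt = 27  [len(D.hot) + 25]
26. n0.off = 26  [B.cnt + 1]
27. n0.cnt = "pq"  ["pq"]
28. n0.lim = "vq"  ["vq"]
29. n0.acc = 25  [B.cnt]

30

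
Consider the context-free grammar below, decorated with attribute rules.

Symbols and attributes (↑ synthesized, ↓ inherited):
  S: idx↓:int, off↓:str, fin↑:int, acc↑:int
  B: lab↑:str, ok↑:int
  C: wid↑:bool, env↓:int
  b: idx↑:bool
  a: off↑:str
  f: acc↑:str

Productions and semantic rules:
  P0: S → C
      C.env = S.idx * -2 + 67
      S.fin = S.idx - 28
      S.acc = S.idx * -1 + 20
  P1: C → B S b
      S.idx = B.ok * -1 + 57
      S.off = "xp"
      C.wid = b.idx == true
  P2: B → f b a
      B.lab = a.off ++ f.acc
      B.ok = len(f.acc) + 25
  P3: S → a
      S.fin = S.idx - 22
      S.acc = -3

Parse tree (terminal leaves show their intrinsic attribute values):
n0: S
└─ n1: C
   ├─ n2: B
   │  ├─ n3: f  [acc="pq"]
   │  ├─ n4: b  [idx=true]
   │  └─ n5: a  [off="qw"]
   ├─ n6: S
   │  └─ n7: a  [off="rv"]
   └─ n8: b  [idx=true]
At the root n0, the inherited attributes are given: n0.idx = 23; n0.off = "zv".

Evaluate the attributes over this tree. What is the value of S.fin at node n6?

8

1. n0.idx = 23  [given at root]
2. n0.off = "zv"  [given at root]
3. n1.env = 21  [S.idx * -2 + 67]
4. n3.acc = "pq"  [terminal]
5. n4.idx = true  [terminal]
6. n5.off = "qw"  [terminal]
7. n2.lab = "qwpq"  [a.off ++ f.acc]
8. n2.ok = 27  [len(f.acc) + 25]
9. n6.idx = 30  [B.ok * -1 + 57]
10. n6.off = "xp"  ["xp"]
11. n7.off = "rv"  [terminal]
12. n6.fin = 8  [S.idx - 22]
13. n6.acc = -3  [-3]
14. n8.idx = true  [terminal]
15. n1.wid = true  [b.idx == true]
16. n0.fin = -5  [S.idx - 28]
17. n0.acc = -3  [S.idx * -1 + 20]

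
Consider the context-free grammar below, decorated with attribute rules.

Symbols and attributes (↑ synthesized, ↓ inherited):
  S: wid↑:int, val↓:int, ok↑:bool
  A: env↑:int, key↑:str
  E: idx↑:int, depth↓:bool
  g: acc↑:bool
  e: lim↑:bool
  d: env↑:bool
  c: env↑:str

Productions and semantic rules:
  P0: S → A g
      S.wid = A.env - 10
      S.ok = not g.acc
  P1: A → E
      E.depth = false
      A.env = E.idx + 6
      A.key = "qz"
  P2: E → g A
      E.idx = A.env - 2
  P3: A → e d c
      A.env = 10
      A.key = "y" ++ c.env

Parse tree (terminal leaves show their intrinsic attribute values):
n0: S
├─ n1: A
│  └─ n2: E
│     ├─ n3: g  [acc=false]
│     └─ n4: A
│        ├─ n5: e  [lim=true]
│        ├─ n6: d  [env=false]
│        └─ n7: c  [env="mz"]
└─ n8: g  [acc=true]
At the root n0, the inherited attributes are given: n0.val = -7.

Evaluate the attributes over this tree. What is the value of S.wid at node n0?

1. n0.val = -7  [given at root]
2. n2.depth = false  [false]
3. n3.acc = false  [terminal]
4. n5.lim = true  [terminal]
5. n6.env = false  [terminal]
6. n7.env = "mz"  [terminal]
7. n4.env = 10  [10]
8. n4.key = "ymz"  ["y" ++ c.env]
9. n2.idx = 8  [A.env - 2]
10. n1.env = 14  [E.idx + 6]
11. n1.key = "qz"  ["qz"]
12. n8.acc = true  [terminal]
13. n0.wid = 4  [A.env - 10]
14. n0.ok = false  [not g.acc]

4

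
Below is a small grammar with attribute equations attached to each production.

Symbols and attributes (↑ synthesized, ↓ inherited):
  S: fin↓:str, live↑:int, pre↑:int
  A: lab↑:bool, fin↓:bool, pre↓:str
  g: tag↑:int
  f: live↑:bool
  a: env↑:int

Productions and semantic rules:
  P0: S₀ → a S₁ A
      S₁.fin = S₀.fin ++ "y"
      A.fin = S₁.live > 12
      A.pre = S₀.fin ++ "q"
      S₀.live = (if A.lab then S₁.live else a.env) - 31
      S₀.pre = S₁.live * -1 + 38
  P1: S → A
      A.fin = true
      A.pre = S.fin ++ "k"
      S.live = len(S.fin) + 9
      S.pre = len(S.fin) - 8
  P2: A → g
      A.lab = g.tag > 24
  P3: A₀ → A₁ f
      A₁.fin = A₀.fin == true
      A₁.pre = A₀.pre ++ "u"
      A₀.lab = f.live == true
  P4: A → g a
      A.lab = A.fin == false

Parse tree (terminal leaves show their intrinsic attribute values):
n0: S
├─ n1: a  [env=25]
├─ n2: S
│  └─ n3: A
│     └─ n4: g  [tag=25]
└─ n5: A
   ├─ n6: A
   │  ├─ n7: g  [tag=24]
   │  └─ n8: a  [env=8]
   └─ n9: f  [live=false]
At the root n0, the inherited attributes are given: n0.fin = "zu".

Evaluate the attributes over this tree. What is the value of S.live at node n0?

1. n0.fin = "zu"  [given at root]
2. n1.env = 25  [terminal]
3. n2.fin = "zuy"  [S₀.fin ++ "y"]
4. n3.fin = true  [true]
5. n3.pre = "zuyk"  [S.fin ++ "k"]
6. n4.tag = 25  [terminal]
7. n3.lab = true  [g.tag > 24]
8. n2.live = 12  [len(S.fin) + 9]
9. n2.pre = -5  [len(S.fin) - 8]
10. n5.fin = false  [S₁.live > 12]
11. n5.pre = "zuq"  [S₀.fin ++ "q"]
12. n6.fin = false  [A₀.fin == true]
13. n6.pre = "zuqu"  [A₀.pre ++ "u"]
14. n7.tag = 24  [terminal]
15. n8.env = 8  [terminal]
16. n6.lab = true  [A.fin == false]
17. n9.live = false  [terminal]
18. n5.lab = false  [f.live == true]
19. n0.live = -6  [(if A.lab then S₁.live else a.env) - 31]
20. n0.pre = 26  [S₁.live * -1 + 38]

-6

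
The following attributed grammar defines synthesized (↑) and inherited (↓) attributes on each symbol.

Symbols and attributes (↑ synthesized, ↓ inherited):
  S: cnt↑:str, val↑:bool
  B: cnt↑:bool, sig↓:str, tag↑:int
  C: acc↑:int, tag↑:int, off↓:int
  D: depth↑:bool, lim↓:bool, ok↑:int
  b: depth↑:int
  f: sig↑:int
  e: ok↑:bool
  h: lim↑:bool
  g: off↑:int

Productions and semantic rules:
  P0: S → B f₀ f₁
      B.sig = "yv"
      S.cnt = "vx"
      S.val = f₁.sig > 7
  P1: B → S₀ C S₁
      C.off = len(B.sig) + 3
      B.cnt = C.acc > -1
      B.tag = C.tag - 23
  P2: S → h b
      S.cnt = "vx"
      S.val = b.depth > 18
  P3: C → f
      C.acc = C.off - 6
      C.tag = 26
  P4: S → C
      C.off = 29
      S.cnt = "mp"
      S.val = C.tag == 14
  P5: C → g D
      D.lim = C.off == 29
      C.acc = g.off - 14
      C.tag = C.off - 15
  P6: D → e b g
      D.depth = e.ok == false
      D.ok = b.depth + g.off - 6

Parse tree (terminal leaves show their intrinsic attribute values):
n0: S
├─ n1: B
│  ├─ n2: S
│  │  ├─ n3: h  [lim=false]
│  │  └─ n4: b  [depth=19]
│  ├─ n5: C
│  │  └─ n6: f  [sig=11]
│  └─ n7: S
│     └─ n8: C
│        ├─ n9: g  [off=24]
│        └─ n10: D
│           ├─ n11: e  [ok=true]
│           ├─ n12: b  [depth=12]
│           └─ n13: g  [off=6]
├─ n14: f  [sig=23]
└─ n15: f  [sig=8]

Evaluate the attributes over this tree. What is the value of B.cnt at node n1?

false

1. n1.sig = "yv"  ["yv"]
2. n3.lim = false  [terminal]
3. n4.depth = 19  [terminal]
4. n2.cnt = "vx"  ["vx"]
5. n2.val = true  [b.depth > 18]
6. n5.off = 5  [len(B.sig) + 3]
7. n6.sig = 11  [terminal]
8. n5.acc = -1  [C.off - 6]
9. n5.tag = 26  [26]
10. n8.off = 29  [29]
11. n9.off = 24  [terminal]
12. n10.lim = true  [C.off == 29]
13. n11.ok = true  [terminal]
14. n12.depth = 12  [terminal]
15. n13.off = 6  [terminal]
16. n10.depth = false  [e.ok == false]
17. n10.ok = 12  [b.depth + g.off - 6]
18. n8.acc = 10  [g.off - 14]
19. n8.tag = 14  [C.off - 15]
20. n7.cnt = "mp"  ["mp"]
21. n7.val = true  [C.tag == 14]
22. n1.cnt = false  [C.acc > -1]
23. n1.tag = 3  [C.tag - 23]
24. n14.sig = 23  [terminal]
25. n15.sig = 8  [terminal]
26. n0.cnt = "vx"  ["vx"]
27. n0.val = true  [f₁.sig > 7]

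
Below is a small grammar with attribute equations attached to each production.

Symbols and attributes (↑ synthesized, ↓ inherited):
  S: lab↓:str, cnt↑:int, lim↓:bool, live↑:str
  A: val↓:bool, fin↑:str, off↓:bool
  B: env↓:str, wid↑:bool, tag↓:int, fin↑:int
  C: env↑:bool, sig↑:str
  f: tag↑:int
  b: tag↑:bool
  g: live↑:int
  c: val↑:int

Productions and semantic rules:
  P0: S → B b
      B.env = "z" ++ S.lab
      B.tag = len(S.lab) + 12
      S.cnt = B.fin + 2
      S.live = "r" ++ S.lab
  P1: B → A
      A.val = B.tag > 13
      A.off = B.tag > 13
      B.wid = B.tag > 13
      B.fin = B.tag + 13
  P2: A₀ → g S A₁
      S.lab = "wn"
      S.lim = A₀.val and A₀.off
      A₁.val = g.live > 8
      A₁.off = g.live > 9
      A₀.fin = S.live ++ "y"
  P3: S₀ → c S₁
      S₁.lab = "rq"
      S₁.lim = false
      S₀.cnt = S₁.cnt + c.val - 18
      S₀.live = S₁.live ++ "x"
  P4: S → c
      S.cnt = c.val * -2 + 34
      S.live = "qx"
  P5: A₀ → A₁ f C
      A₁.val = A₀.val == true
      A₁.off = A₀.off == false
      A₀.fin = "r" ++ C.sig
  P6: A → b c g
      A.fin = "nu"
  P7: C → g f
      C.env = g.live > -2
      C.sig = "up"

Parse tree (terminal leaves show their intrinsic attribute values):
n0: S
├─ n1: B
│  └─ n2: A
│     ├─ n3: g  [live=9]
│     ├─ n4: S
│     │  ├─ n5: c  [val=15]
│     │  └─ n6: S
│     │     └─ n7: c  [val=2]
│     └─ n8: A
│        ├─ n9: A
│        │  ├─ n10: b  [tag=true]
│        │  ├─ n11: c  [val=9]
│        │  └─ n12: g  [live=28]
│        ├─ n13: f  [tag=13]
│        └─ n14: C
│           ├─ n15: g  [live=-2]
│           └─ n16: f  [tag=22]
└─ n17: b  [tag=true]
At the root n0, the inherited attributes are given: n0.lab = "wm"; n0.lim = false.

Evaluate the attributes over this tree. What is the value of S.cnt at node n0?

1. n0.lab = "wm"  [given at root]
2. n0.lim = false  [given at root]
3. n1.env = "zwm"  ["z" ++ S.lab]
4. n1.tag = 14  [len(S.lab) + 12]
5. n2.val = true  [B.tag > 13]
6. n2.off = true  [B.tag > 13]
7. n3.live = 9  [terminal]
8. n4.lab = "wn"  ["wn"]
9. n4.lim = true  [A₀.val and A₀.off]
10. n5.val = 15  [terminal]
11. n6.lab = "rq"  ["rq"]
12. n6.lim = false  [false]
13. n7.val = 2  [terminal]
14. n6.cnt = 30  [c.val * -2 + 34]
15. n6.live = "qx"  ["qx"]
16. n4.cnt = 27  [S₁.cnt + c.val - 18]
17. n4.live = "qxx"  [S₁.live ++ "x"]
18. n8.val = true  [g.live > 8]
19. n8.off = false  [g.live > 9]
20. n9.val = true  [A₀.val == true]
21. n9.off = true  [A₀.off == false]
22. n10.tag = true  [terminal]
23. n11.val = 9  [terminal]
24. n12.live = 28  [terminal]
25. n9.fin = "nu"  ["nu"]
26. n13.tag = 13  [terminal]
27. n15.live = -2  [terminal]
28. n16.tag = 22  [terminal]
29. n14.env = false  [g.live > -2]
30. n14.sig = "up"  ["up"]
31. n8.fin = "rup"  ["r" ++ C.sig]
32. n2.fin = "qxxy"  [S.live ++ "y"]
33. n1.wid = true  [B.tag > 13]
34. n1.fin = 27  [B.tag + 13]
35. n17.tag = true  [terminal]
36. n0.cnt = 29  [B.fin + 2]
37. n0.live = "rwm"  ["r" ++ S.lab]

29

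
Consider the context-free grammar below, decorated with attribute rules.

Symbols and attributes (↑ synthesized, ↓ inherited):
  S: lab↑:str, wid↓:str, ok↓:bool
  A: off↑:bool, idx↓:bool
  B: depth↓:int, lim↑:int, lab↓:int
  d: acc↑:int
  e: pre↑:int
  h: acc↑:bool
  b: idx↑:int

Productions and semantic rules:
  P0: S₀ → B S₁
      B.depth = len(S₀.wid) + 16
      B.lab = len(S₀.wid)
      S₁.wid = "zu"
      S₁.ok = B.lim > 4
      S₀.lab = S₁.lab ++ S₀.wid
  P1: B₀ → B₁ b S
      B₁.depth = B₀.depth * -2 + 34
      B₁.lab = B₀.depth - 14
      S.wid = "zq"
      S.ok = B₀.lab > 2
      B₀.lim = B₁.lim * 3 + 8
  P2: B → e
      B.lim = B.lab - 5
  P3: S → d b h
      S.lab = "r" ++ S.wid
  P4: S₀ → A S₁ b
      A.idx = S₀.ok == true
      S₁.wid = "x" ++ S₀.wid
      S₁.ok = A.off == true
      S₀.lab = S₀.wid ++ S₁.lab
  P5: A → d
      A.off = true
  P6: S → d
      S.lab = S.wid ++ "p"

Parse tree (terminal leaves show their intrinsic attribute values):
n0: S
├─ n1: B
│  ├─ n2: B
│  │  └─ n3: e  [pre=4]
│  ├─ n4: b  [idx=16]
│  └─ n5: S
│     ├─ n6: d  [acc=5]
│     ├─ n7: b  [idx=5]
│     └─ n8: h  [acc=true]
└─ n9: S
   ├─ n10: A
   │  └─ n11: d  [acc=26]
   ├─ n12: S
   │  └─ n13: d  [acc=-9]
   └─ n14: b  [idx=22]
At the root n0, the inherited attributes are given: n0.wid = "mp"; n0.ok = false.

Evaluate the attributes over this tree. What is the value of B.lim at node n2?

1. n0.wid = "mp"  [given at root]
2. n0.ok = false  [given at root]
3. n1.depth = 18  [len(S₀.wid) + 16]
4. n1.lab = 2  [len(S₀.wid)]
5. n2.depth = -2  [B₀.depth * -2 + 34]
6. n2.lab = 4  [B₀.depth - 14]
7. n3.pre = 4  [terminal]
8. n2.lim = -1  [B.lab - 5]
9. n4.idx = 16  [terminal]
10. n5.wid = "zq"  ["zq"]
11. n5.ok = false  [B₀.lab > 2]
12. n6.acc = 5  [terminal]
13. n7.idx = 5  [terminal]
14. n8.acc = true  [terminal]
15. n5.lab = "rzq"  ["r" ++ S.wid]
16. n1.lim = 5  [B₁.lim * 3 + 8]
17. n9.wid = "zu"  ["zu"]
18. n9.ok = true  [B.lim > 4]
19. n10.idx = true  [S₀.ok == true]
20. n11.acc = 26  [terminal]
21. n10.off = true  [true]
22. n12.wid = "xzu"  ["x" ++ S₀.wid]
23. n12.ok = true  [A.off == true]
24. n13.acc = -9  [terminal]
25. n12.lab = "xzup"  [S.wid ++ "p"]
26. n14.idx = 22  [terminal]
27. n9.lab = "zuxzup"  [S₀.wid ++ S₁.lab]
28. n0.lab = "zuxzupmp"  [S₁.lab ++ S₀.wid]

-1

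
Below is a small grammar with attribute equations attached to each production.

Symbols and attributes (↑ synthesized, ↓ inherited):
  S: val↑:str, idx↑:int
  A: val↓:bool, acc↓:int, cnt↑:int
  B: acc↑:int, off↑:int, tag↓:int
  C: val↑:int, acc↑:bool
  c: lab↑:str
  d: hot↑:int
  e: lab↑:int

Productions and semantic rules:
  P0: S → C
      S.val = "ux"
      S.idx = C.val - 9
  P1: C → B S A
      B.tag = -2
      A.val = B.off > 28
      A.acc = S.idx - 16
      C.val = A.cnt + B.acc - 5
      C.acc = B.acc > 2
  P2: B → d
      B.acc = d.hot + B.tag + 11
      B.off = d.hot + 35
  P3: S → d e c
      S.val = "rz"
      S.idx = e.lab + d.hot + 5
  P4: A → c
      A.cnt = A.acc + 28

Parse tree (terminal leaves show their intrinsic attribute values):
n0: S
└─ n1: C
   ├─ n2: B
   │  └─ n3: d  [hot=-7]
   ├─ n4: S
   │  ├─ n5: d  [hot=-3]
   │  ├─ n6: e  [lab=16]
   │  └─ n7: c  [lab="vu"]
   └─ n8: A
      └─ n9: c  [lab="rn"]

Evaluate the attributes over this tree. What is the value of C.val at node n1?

1. n2.tag = -2  [-2]
2. n3.hot = -7  [terminal]
3. n2.acc = 2  [d.hot + B.tag + 11]
4. n2.off = 28  [d.hot + 35]
5. n5.hot = -3  [terminal]
6. n6.lab = 16  [terminal]
7. n7.lab = "vu"  [terminal]
8. n4.val = "rz"  ["rz"]
9. n4.idx = 18  [e.lab + d.hot + 5]
10. n8.val = false  [B.off > 28]
11. n8.acc = 2  [S.idx - 16]
12. n9.lab = "rn"  [terminal]
13. n8.cnt = 30  [A.acc + 28]
14. n1.val = 27  [A.cnt + B.acc - 5]
15. n1.acc = false  [B.acc > 2]
16. n0.val = "ux"  ["ux"]
17. n0.idx = 18  [C.val - 9]

27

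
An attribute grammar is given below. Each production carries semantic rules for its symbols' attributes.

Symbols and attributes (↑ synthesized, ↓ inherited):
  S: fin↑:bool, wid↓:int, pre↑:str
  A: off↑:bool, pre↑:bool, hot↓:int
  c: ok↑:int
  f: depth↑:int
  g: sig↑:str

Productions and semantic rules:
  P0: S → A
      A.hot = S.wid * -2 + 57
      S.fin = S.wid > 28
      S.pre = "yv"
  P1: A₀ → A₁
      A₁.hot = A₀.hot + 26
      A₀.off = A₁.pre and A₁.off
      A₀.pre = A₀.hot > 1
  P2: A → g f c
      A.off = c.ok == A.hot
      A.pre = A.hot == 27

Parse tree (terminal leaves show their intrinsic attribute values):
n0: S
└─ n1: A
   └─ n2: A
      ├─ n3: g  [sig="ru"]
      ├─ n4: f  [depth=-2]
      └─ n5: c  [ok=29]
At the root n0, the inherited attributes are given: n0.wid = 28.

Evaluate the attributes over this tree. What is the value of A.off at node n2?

false

1. n0.wid = 28  [given at root]
2. n1.hot = 1  [S.wid * -2 + 57]
3. n2.hot = 27  [A₀.hot + 26]
4. n3.sig = "ru"  [terminal]
5. n4.depth = -2  [terminal]
6. n5.ok = 29  [terminal]
7. n2.off = false  [c.ok == A.hot]
8. n2.pre = true  [A.hot == 27]
9. n1.off = false  [A₁.pre and A₁.off]
10. n1.pre = false  [A₀.hot > 1]
11. n0.fin = false  [S.wid > 28]
12. n0.pre = "yv"  ["yv"]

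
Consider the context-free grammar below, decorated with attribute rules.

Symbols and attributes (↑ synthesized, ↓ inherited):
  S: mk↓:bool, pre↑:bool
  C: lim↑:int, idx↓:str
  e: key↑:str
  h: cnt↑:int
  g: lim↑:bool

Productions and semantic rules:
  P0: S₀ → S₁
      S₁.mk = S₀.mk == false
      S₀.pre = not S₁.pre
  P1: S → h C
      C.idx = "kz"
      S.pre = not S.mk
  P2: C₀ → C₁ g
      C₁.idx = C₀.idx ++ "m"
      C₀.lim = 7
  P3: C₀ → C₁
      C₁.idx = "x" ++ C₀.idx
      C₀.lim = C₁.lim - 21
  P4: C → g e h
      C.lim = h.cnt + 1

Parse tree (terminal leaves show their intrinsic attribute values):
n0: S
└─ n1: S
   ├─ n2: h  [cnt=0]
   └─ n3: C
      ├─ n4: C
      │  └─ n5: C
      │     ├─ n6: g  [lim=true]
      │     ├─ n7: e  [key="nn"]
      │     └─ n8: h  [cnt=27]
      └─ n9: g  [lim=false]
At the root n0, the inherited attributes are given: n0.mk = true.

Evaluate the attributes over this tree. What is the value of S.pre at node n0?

false

1. n0.mk = true  [given at root]
2. n1.mk = false  [S₀.mk == false]
3. n2.cnt = 0  [terminal]
4. n3.idx = "kz"  ["kz"]
5. n4.idx = "kzm"  [C₀.idx ++ "m"]
6. n5.idx = "xkzm"  ["x" ++ C₀.idx]
7. n6.lim = true  [terminal]
8. n7.key = "nn"  [terminal]
9. n8.cnt = 27  [terminal]
10. n5.lim = 28  [h.cnt + 1]
11. n4.lim = 7  [C₁.lim - 21]
12. n9.lim = false  [terminal]
13. n3.lim = 7  [7]
14. n1.pre = true  [not S.mk]
15. n0.pre = false  [not S₁.pre]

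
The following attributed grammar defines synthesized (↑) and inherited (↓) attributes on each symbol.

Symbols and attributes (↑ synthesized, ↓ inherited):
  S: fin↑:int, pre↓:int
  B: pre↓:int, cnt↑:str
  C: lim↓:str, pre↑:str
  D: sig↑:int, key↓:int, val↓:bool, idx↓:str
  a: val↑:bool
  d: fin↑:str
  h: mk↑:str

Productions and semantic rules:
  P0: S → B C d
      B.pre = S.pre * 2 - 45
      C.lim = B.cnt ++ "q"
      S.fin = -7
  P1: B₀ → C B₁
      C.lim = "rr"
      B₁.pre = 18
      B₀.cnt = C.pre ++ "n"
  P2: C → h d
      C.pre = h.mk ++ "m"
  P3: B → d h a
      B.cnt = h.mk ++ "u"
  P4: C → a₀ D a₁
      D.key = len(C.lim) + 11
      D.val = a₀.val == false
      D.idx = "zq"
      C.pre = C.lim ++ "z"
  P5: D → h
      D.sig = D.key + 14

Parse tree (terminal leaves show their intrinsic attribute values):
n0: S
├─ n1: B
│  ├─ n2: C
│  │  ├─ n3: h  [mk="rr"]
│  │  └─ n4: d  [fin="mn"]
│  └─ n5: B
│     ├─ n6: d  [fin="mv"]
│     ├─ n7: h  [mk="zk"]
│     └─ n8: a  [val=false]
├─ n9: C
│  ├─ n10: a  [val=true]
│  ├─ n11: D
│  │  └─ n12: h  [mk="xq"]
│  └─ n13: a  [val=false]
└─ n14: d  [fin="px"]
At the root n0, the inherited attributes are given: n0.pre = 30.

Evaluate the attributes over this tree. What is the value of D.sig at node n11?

1. n0.pre = 30  [given at root]
2. n1.pre = 15  [S.pre * 2 - 45]
3. n2.lim = "rr"  ["rr"]
4. n3.mk = "rr"  [terminal]
5. n4.fin = "mn"  [terminal]
6. n2.pre = "rrm"  [h.mk ++ "m"]
7. n5.pre = 18  [18]
8. n6.fin = "mv"  [terminal]
9. n7.mk = "zk"  [terminal]
10. n8.val = false  [terminal]
11. n5.cnt = "zku"  [h.mk ++ "u"]
12. n1.cnt = "rrmn"  [C.pre ++ "n"]
13. n9.lim = "rrmnq"  [B.cnt ++ "q"]
14. n10.val = true  [terminal]
15. n11.key = 16  [len(C.lim) + 11]
16. n11.val = false  [a₀.val == false]
17. n11.idx = "zq"  ["zq"]
18. n12.mk = "xq"  [terminal]
19. n11.sig = 30  [D.key + 14]
20. n13.val = false  [terminal]
21. n9.pre = "rrmnqz"  [C.lim ++ "z"]
22. n14.fin = "px"  [terminal]
23. n0.fin = -7  [-7]

30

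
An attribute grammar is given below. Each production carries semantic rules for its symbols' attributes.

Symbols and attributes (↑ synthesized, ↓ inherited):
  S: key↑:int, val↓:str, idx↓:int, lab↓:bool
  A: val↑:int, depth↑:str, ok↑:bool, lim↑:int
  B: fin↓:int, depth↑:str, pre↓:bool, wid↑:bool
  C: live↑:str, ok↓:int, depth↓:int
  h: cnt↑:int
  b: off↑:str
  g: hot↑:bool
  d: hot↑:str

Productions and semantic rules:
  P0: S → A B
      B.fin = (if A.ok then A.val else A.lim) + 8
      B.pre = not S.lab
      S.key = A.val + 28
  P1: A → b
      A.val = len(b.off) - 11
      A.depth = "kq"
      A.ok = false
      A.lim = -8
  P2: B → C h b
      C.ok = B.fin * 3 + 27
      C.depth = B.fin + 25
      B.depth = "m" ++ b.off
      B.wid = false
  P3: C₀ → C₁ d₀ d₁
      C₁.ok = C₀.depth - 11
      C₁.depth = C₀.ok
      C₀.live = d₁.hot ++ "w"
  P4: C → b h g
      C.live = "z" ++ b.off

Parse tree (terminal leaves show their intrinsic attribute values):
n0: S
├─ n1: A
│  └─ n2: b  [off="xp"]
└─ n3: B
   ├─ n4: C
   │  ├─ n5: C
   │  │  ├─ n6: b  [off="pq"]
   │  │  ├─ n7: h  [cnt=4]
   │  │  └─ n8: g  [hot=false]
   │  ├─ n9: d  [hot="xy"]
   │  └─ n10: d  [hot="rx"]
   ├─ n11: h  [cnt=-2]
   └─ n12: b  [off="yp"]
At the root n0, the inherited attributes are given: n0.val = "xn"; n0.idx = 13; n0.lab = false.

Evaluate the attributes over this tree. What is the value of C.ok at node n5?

1. n0.val = "xn"  [given at root]
2. n0.idx = 13  [given at root]
3. n0.lab = false  [given at root]
4. n2.off = "xp"  [terminal]
5. n1.val = -9  [len(b.off) - 11]
6. n1.depth = "kq"  ["kq"]
7. n1.ok = false  [false]
8. n1.lim = -8  [-8]
9. n3.fin = 0  [(if A.ok then A.val else A.lim) + 8]
10. n3.pre = true  [not S.lab]
11. n4.ok = 27  [B.fin * 3 + 27]
12. n4.depth = 25  [B.fin + 25]
13. n5.ok = 14  [C₀.depth - 11]
14. n5.depth = 27  [C₀.ok]
15. n6.off = "pq"  [terminal]
16. n7.cnt = 4  [terminal]
17. n8.hot = false  [terminal]
18. n5.live = "zpq"  ["z" ++ b.off]
19. n9.hot = "xy"  [terminal]
20. n10.hot = "rx"  [terminal]
21. n4.live = "rxw"  [d₁.hot ++ "w"]
22. n11.cnt = -2  [terminal]
23. n12.off = "yp"  [terminal]
24. n3.depth = "myp"  ["m" ++ b.off]
25. n3.wid = false  [false]
26. n0.key = 19  [A.val + 28]

14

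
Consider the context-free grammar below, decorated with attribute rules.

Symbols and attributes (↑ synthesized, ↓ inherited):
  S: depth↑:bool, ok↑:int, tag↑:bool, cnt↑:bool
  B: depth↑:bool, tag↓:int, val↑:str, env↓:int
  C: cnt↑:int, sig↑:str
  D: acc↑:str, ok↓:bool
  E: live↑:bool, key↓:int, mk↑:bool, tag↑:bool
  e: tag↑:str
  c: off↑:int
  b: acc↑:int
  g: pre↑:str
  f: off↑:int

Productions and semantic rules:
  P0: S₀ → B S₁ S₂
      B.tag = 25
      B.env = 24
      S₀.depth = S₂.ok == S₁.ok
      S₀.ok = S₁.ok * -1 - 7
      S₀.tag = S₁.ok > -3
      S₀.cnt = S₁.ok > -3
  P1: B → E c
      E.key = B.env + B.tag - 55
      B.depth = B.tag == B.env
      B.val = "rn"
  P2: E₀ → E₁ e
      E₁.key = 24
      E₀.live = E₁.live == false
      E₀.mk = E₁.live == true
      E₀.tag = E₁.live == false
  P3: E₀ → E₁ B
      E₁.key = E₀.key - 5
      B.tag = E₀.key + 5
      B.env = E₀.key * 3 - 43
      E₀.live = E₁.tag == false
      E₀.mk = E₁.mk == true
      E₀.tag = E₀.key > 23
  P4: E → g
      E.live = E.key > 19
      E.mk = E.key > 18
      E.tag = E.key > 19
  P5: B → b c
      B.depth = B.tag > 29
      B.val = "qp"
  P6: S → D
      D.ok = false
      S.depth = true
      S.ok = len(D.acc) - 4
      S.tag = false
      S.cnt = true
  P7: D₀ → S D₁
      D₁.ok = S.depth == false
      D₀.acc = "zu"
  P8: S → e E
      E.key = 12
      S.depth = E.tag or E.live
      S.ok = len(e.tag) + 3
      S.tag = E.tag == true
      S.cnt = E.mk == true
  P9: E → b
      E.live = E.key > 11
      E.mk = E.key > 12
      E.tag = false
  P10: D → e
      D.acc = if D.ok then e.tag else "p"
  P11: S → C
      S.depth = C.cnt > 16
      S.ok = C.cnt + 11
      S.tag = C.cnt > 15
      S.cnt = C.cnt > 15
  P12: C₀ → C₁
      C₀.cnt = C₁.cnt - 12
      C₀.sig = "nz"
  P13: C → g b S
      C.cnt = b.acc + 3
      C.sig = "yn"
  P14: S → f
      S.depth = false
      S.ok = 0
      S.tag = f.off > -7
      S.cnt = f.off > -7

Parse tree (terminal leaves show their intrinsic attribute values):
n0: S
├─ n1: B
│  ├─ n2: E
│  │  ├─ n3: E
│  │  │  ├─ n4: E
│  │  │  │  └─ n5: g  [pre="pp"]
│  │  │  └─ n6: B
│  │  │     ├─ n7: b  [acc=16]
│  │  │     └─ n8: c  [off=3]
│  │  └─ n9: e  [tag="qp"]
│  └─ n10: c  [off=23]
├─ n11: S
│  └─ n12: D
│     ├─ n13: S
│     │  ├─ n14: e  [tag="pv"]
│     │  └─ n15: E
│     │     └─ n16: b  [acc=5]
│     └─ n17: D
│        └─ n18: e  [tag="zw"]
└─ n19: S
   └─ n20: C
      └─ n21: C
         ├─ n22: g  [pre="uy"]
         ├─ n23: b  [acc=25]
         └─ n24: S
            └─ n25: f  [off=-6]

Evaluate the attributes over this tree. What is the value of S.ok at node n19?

1. n1.tag = 25  [25]
2. n1.env = 24  [24]
3. n2.key = -6  [B.env + B.tag - 55]
4. n3.key = 24  [24]
5. n4.key = 19  [E₀.key - 5]
6. n5.pre = "pp"  [terminal]
7. n4.live = false  [E.key > 19]
8. n4.mk = true  [E.key > 18]
9. n4.tag = false  [E.key > 19]
10. n6.tag = 29  [E₀.key + 5]
11. n6.env = 29  [E₀.key * 3 - 43]
12. n7.acc = 16  [terminal]
13. n8.off = 3  [terminal]
14. n6.depth = false  [B.tag > 29]
15. n6.val = "qp"  ["qp"]
16. n3.live = true  [E₁.tag == false]
17. n3.mk = true  [E₁.mk == true]
18. n3.tag = true  [E₀.key > 23]
19. n9.tag = "qp"  [terminal]
20. n2.live = false  [E₁.live == false]
21. n2.mk = true  [E₁.live == true]
22. n2.tag = false  [E₁.live == false]
23. n10.off = 23  [terminal]
24. n1.depth = false  [B.tag == B.env]
25. n1.val = "rn"  ["rn"]
26. n12.ok = false  [false]
27. n14.tag = "pv"  [terminal]
28. n15.key = 12  [12]
29. n16.acc = 5  [terminal]
30. n15.live = true  [E.key > 11]
31. n15.mk = false  [E.key > 12]
32. n15.tag = false  [false]
33. n13.depth = true  [E.tag or E.live]
34. n13.ok = 5  [len(e.tag) + 3]
35. n13.tag = false  [E.tag == true]
36. n13.cnt = false  [E.mk == true]
37. n17.ok = false  [S.depth == false]
38. n18.tag = "zw"  [terminal]
39. n17.acc = "p"  [if D.ok then e.tag else "p"]
40. n12.acc = "zu"  ["zu"]
41. n11.depth = true  [true]
42. n11.ok = -2  [len(D.acc) - 4]
43. n11.tag = false  [false]
44. n11.cnt = true  [true]
45. n22.pre = "uy"  [terminal]
46. n23.acc = 25  [terminal]
47. n25.off = -6  [terminal]
48. n24.depth = false  [false]
49. n24.ok = 0  [0]
50. n24.tag = true  [f.off > -7]
51. n24.cnt = true  [f.off > -7]
52. n21.cnt = 28  [b.acc + 3]
53. n21.sig = "yn"  ["yn"]
54. n20.cnt = 16  [C₁.cnt - 12]
55. n20.sig = "nz"  ["nz"]
56. n19.depth = false  [C.cnt > 16]
57. n19.ok = 27  [C.cnt + 11]
58. n19.tag = true  [C.cnt > 15]
59. n19.cnt = true  [C.cnt > 15]
60. n0.depth = false  [S₂.ok == S₁.ok]
61. n0.ok = -5  [S₁.ok * -1 - 7]
62. n0.tag = true  [S₁.ok > -3]
63. n0.cnt = true  [S₁.ok > -3]

27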